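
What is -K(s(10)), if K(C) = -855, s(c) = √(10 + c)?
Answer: 855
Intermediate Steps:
-K(s(10)) = -1*(-855) = 855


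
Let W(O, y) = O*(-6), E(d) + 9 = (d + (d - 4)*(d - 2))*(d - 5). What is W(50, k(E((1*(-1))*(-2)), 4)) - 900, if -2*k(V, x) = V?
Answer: -1200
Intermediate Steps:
E(d) = -9 + (-5 + d)*(d + (-4 + d)*(-2 + d)) (E(d) = -9 + (d + (d - 4)*(d - 2))*(d - 5) = -9 + (d + (-4 + d)*(-2 + d))*(-5 + d) = -9 + (-5 + d)*(d + (-4 + d)*(-2 + d)))
k(V, x) = -V/2
W(O, y) = -6*O
W(50, k(E((1*(-1))*(-2)), 4)) - 900 = -6*50 - 900 = -300 - 900 = -1200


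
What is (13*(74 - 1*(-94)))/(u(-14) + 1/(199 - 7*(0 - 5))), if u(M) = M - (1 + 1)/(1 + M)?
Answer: -511056/3239 ≈ -157.78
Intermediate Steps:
u(M) = M - 2/(1 + M)
(13*(74 - 1*(-94)))/(u(-14) + 1/(199 - 7*(0 - 5))) = (13*(74 - 1*(-94)))/((-2 - 14 + (-14)**2)/(1 - 14) + 1/(199 - 7*(0 - 5))) = (13*(74 + 94))/((-2 - 14 + 196)/(-13) + 1/(199 - 7*(-5))) = (13*168)/(-1/13*180 + 1/(199 + 35)) = 2184/(-180/13 + 1/234) = 2184/(-3239/234) = 2184*(-234/3239) = -511056/3239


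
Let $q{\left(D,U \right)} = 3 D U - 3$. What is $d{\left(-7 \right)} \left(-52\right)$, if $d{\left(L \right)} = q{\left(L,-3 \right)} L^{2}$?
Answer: $-152880$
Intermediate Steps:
$q{\left(D,U \right)} = -3 + 3 D U$ ($q{\left(D,U \right)} = 3 D U - 3 = -3 + 3 D U$)
$d{\left(L \right)} = L^{2} \left(-3 - 9 L\right)$ ($d{\left(L \right)} = \left(-3 + 3 L \left(-3\right)\right) L^{2} = \left(-3 - 9 L\right) L^{2} = L^{2} \left(-3 - 9 L\right)$)
$d{\left(-7 \right)} \left(-52\right) = \left(-7\right)^{2} \left(-3 - -63\right) \left(-52\right) = 49 \left(-3 + 63\right) \left(-52\right) = 49 \cdot 60 \left(-52\right) = 2940 \left(-52\right) = -152880$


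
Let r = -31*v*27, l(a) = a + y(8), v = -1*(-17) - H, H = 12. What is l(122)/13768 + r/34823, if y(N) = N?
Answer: -26546045/239721532 ≈ -0.11074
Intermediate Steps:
v = 5 (v = -1*(-17) - 1*12 = 17 - 12 = 5)
l(a) = 8 + a (l(a) = a + 8 = 8 + a)
r = -4185 (r = -31*5*27 = -155*27 = -4185)
l(122)/13768 + r/34823 = (8 + 122)/13768 - 4185/34823 = 130*(1/13768) - 4185*1/34823 = 65/6884 - 4185/34823 = -26546045/239721532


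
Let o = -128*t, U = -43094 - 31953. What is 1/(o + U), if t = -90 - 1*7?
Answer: -1/62631 ≈ -1.5967e-5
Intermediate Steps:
t = -97 (t = -90 - 7 = -97)
U = -75047
o = 12416 (o = -128*(-97) = 12416)
1/(o + U) = 1/(12416 - 75047) = 1/(-62631) = -1/62631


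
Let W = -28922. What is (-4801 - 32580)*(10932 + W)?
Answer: 672484190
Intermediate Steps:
(-4801 - 32580)*(10932 + W) = (-4801 - 32580)*(10932 - 28922) = -37381*(-17990) = 672484190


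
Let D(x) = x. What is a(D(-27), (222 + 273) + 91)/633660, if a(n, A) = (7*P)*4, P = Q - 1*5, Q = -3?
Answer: -56/158415 ≈ -0.00035350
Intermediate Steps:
P = -8 (P = -3 - 1*5 = -3 - 5 = -8)
a(n, A) = -224 (a(n, A) = (7*(-8))*4 = -56*4 = -224)
a(D(-27), (222 + 273) + 91)/633660 = -224/633660 = -224*1/633660 = -56/158415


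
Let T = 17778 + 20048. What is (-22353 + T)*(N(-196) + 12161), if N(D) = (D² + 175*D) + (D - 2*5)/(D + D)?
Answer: 49364981835/196 ≈ 2.5186e+8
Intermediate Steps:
T = 37826
N(D) = D² + 175*D + (-10 + D)/(2*D) (N(D) = (D² + 175*D) + (D - 10)/((2*D)) = (D² + 175*D) + (-10 + D)*(1/(2*D)) = (D² + 175*D) + (-10 + D)/(2*D) = D² + 175*D + (-10 + D)/(2*D))
(-22353 + T)*(N(-196) + 12161) = (-22353 + 37826)*((½ + (-196)² - 5/(-196) + 175*(-196)) + 12161) = 15473*((½ + 38416 - 5*(-1/196) - 34300) + 12161) = 15473*((½ + 38416 + 5/196 - 34300) + 12161) = 15473*(806839/196 + 12161) = 15473*(3190395/196) = 49364981835/196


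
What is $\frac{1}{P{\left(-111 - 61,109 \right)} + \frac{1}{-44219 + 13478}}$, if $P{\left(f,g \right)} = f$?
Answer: $- \frac{30741}{5287453} \approx -0.0058139$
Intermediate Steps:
$\frac{1}{P{\left(-111 - 61,109 \right)} + \frac{1}{-44219 + 13478}} = \frac{1}{\left(-111 - 61\right) + \frac{1}{-44219 + 13478}} = \frac{1}{-172 + \frac{1}{-30741}} = \frac{1}{-172 - \frac{1}{30741}} = \frac{1}{- \frac{5287453}{30741}} = - \frac{30741}{5287453}$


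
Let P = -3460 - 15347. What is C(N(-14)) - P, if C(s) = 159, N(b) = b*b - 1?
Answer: 18966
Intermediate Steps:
N(b) = -1 + b² (N(b) = b² - 1 = -1 + b²)
P = -18807
C(N(-14)) - P = 159 - 1*(-18807) = 159 + 18807 = 18966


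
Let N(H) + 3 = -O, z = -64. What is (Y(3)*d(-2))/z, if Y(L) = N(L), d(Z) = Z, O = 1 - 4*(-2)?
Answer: -3/8 ≈ -0.37500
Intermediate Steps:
O = 9 (O = 1 + 8 = 9)
N(H) = -12 (N(H) = -3 - 1*9 = -3 - 9 = -12)
Y(L) = -12
(Y(3)*d(-2))/z = -12*(-2)/(-64) = 24*(-1/64) = -3/8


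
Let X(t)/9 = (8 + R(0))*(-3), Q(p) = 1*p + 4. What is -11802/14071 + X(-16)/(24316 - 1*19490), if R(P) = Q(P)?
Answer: -30757728/33953323 ≈ -0.90588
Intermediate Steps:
Q(p) = 4 + p (Q(p) = p + 4 = 4 + p)
R(P) = 4 + P
X(t) = -324 (X(t) = 9*((8 + (4 + 0))*(-3)) = 9*((8 + 4)*(-3)) = 9*(12*(-3)) = 9*(-36) = -324)
-11802/14071 + X(-16)/(24316 - 1*19490) = -11802/14071 - 324/(24316 - 1*19490) = -11802*1/14071 - 324/(24316 - 19490) = -11802/14071 - 324/4826 = -11802/14071 - 324*1/4826 = -11802/14071 - 162/2413 = -30757728/33953323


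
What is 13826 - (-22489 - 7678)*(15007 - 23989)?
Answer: -270946168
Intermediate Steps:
13826 - (-22489 - 7678)*(15007 - 23989) = 13826 - (-30167)*(-8982) = 13826 - 1*270959994 = 13826 - 270959994 = -270946168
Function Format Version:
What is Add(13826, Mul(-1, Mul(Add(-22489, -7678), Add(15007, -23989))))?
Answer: -270946168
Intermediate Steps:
Add(13826, Mul(-1, Mul(Add(-22489, -7678), Add(15007, -23989)))) = Add(13826, Mul(-1, Mul(-30167, -8982))) = Add(13826, Mul(-1, 270959994)) = Add(13826, -270959994) = -270946168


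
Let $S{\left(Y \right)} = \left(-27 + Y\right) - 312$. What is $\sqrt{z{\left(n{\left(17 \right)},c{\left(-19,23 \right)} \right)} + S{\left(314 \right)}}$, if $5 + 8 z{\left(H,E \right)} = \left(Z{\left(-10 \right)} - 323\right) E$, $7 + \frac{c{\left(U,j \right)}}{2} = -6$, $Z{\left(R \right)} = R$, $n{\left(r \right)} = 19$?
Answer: $\frac{\sqrt{16906}}{4} \approx 32.506$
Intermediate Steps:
$c{\left(U,j \right)} = -26$ ($c{\left(U,j \right)} = -14 + 2 \left(-6\right) = -14 - 12 = -26$)
$z{\left(H,E \right)} = - \frac{5}{8} - \frac{333 E}{8}$ ($z{\left(H,E \right)} = - \frac{5}{8} + \frac{\left(-10 - 323\right) E}{8} = - \frac{5}{8} + \frac{\left(-333\right) E}{8} = - \frac{5}{8} - \frac{333 E}{8}$)
$S{\left(Y \right)} = -339 + Y$
$\sqrt{z{\left(n{\left(17 \right)},c{\left(-19,23 \right)} \right)} + S{\left(314 \right)}} = \sqrt{\left(- \frac{5}{8} - - \frac{4329}{4}\right) + \left(-339 + 314\right)} = \sqrt{\left(- \frac{5}{8} + \frac{4329}{4}\right) - 25} = \sqrt{\frac{8653}{8} - 25} = \sqrt{\frac{8453}{8}} = \frac{\sqrt{16906}}{4}$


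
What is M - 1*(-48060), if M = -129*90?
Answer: 36450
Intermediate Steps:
M = -11610
M - 1*(-48060) = -11610 - 1*(-48060) = -11610 + 48060 = 36450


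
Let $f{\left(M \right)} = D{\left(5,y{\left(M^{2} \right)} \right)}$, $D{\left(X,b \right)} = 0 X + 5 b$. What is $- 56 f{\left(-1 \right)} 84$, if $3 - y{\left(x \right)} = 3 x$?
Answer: $0$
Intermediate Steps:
$y{\left(x \right)} = 3 - 3 x$
$D{\left(X,b \right)} = 5 b$ ($D{\left(X,b \right)} = 0 + 5 b = 5 b$)
$f{\left(M \right)} = 15 - 15 M^{2}$ ($f{\left(M \right)} = 5 \left(3 - 3 M^{2}\right) = 15 - 15 M^{2}$)
$- 56 f{\left(-1 \right)} 84 = - 56 \left(15 - 15 \left(-1\right)^{2}\right) 84 = - 56 \left(15 - 15\right) 84 = \left(-56\right) 0 \cdot 84 = 0 \cdot 84 = 0$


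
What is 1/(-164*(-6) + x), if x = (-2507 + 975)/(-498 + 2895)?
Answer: 2397/2357116 ≈ 0.0010169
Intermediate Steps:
x = -1532/2397 ≈ -0.63913
1/(-164*(-6) + x) = 1/(-164*(-6) - 1532/2397) = 1/(984 - 1532/2397) = 1/(2357116/2397) = 2397/2357116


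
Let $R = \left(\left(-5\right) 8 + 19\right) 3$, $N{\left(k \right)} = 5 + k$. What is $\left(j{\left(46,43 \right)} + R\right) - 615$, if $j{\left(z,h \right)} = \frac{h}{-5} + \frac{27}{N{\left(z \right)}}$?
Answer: $- \frac{58316}{85} \approx -686.07$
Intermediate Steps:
$j{\left(z,h \right)} = \frac{27}{5 + z} - \frac{h}{5}$ ($j{\left(z,h \right)} = \frac{h}{-5} + \frac{27}{5 + z} = h \left(- \frac{1}{5}\right) + \frac{27}{5 + z} = - \frac{h}{5} + \frac{27}{5 + z} = \frac{27}{5 + z} - \frac{h}{5}$)
$R = -63$ ($R = \left(-40 + 19\right) 3 = \left(-21\right) 3 = -63$)
$\left(j{\left(46,43 \right)} + R\right) - 615 = \left(\frac{135 - 43 \left(5 + 46\right)}{5 \left(5 + 46\right)} - 63\right) - 615 = \left(\frac{135 - 43 \cdot 51}{5 \cdot 51} - 63\right) - 615 = \left(\frac{1}{5} \cdot \frac{1}{51} \left(135 - 2193\right) - 63\right) - 615 = \left(\frac{1}{5} \cdot \frac{1}{51} \left(-2058\right) - 63\right) - 615 = \left(- \frac{686}{85} - 63\right) - 615 = - \frac{6041}{85} - 615 = - \frac{58316}{85}$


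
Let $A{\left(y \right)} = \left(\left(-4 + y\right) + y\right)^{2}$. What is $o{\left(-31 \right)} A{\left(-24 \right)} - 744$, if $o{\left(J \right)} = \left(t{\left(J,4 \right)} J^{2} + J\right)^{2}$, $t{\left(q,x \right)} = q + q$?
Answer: $9609231214632$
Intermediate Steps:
$t{\left(q,x \right)} = 2 q$
$A{\left(y \right)} = \left(-4 + 2 y\right)^{2}$
$o{\left(J \right)} = \left(J + 2 J^{3}\right)^{2}$ ($o{\left(J \right)} = \left(2 J J^{2} + J\right)^{2} = \left(2 J^{3} + J\right)^{2} = \left(J + 2 J^{3}\right)^{2}$)
$o{\left(-31 \right)} A{\left(-24 \right)} - 744 = \left(-31\right)^{2} \left(1 + 2 \left(-31\right)^{2}\right)^{2} \cdot 4 \left(-2 - 24\right)^{2} - 744 = 961 \left(1 + 2 \cdot 961\right)^{2} \cdot 4 \left(-26\right)^{2} - 744 = 961 \left(1 + 1922\right)^{2} \cdot 4 \cdot 676 - 744 = 961 \cdot 1923^{2} \cdot 2704 - 744 = 961 \cdot 3697929 \cdot 2704 - 744 = 3553709769 \cdot 2704 - 744 = 9609231215376 - 744 = 9609231214632$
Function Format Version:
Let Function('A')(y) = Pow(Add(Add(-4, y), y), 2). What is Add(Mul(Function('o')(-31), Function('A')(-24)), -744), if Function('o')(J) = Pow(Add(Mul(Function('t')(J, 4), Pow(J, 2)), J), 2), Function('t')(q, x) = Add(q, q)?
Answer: 9609231214632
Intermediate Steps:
Function('t')(q, x) = Mul(2, q)
Function('A')(y) = Pow(Add(-4, Mul(2, y)), 2)
Function('o')(J) = Pow(Add(J, Mul(2, Pow(J, 3))), 2) (Function('o')(J) = Pow(Add(Mul(Mul(2, J), Pow(J, 2)), J), 2) = Pow(Add(Mul(2, Pow(J, 3)), J), 2) = Pow(Add(J, Mul(2, Pow(J, 3))), 2))
Add(Mul(Function('o')(-31), Function('A')(-24)), -744) = Add(Mul(Mul(Pow(-31, 2), Pow(Add(1, Mul(2, Pow(-31, 2))), 2)), Mul(4, Pow(Add(-2, -24), 2))), -744) = Add(Mul(Mul(961, Pow(Add(1, Mul(2, 961)), 2)), Mul(4, Pow(-26, 2))), -744) = Add(Mul(Mul(961, Pow(Add(1, 1922), 2)), Mul(4, 676)), -744) = Add(Mul(Mul(961, Pow(1923, 2)), 2704), -744) = Add(Mul(Mul(961, 3697929), 2704), -744) = Add(Mul(3553709769, 2704), -744) = Add(9609231215376, -744) = 9609231214632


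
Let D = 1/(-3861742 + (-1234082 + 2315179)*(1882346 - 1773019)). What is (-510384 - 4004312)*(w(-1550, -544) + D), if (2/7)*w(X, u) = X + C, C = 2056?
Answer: -944985134005653082528/118189229977 ≈ -7.9955e+9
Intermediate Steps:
w(X, u) = 7196 + 7*X/2 (w(X, u) = 7*(X + 2056)/2 = 7*(2056 + X)/2 = 7196 + 7*X/2)
D = 1/118189229977 (D = 1/(-3861742 + 1081097*109327) = 1/(-3861742 + 118193091719) = 1/118189229977 ≈ 8.4610e-12)
(-510384 - 4004312)*(w(-1550, -544) + D) = (-510384 - 4004312)*((7196 + (7/2)*(-1550)) + 1/118189229977) = -4514696*((7196 - 5425) + 1/118189229977) = -4514696*(1771 + 1/118189229977) = -4514696*209313126289268/118189229977 = -944985134005653082528/118189229977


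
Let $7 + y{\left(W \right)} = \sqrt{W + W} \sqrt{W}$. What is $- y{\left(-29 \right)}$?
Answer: $7 + 29 \sqrt{2} \approx 48.012$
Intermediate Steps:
$y{\left(W \right)} = -7 + W \sqrt{2}$ ($y{\left(W \right)} = -7 + \sqrt{W + W} \sqrt{W} = -7 + \sqrt{2 W} \sqrt{W} = -7 + \sqrt{2} \sqrt{W} \sqrt{W} = -7 + W \sqrt{2}$)
$- y{\left(-29 \right)} = - (-7 - 29 \sqrt{2}) = 7 + 29 \sqrt{2}$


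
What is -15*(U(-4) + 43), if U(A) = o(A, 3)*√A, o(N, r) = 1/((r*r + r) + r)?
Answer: -645 - 2*I ≈ -645.0 - 2.0*I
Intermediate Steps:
o(N, r) = 1/(r² + 2*r) (o(N, r) = 1/((r² + r) + r) = 1/((r + r²) + r) = 1/(r² + 2*r))
U(A) = √A/15 (U(A) = (1/(3*(2 + 3)))*√A = ((⅓)/5)*√A = ((⅓)*(⅕))*√A = √A/15)
-15*(U(-4) + 43) = -15*(√(-4)/15 + 43) = -15*((2*I)/15 + 43) = -15*(2*I/15 + 43) = -15*(43 + 2*I/15) = -645 - 2*I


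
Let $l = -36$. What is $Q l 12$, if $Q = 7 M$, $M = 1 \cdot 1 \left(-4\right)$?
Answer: $12096$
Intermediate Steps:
$M = -4$ ($M = 1 \left(-4\right) = -4$)
$Q = -28$ ($Q = 7 \left(-4\right) = -28$)
$Q l 12 = \left(-28\right) \left(-36\right) 12 = 1008 \cdot 12 = 12096$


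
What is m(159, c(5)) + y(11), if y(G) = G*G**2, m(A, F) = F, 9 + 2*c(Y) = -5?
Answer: 1324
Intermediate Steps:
c(Y) = -7 (c(Y) = -9/2 + (1/2)*(-5) = -9/2 - 5/2 = -7)
y(G) = G**3
m(159, c(5)) + y(11) = -7 + 11**3 = -7 + 1331 = 1324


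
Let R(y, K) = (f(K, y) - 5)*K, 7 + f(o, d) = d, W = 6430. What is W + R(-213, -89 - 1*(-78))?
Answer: 8905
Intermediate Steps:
f(o, d) = -7 + d
R(y, K) = K*(-12 + y) (R(y, K) = ((-7 + y) - 5)*K = (-12 + y)*K = K*(-12 + y))
W + R(-213, -89 - 1*(-78)) = 6430 + (-89 - 1*(-78))*(-12 - 213) = 6430 + (-89 + 78)*(-225) = 6430 - 11*(-225) = 6430 + 2475 = 8905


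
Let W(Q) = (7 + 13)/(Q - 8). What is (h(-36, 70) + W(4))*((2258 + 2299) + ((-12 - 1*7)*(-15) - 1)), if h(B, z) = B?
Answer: -198481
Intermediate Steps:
W(Q) = 20/(-8 + Q)
(h(-36, 70) + W(4))*((2258 + 2299) + ((-12 - 1*7)*(-15) - 1)) = (-36 + 20/(-8 + 4))*((2258 + 2299) + ((-12 - 1*7)*(-15) - 1)) = (-36 + 20/(-4))*(4557 + ((-12 - 7)*(-15) - 1)) = (-36 + 20*(-1/4))*(4557 + (-19*(-15) - 1)) = (-36 - 5)*(4557 + (285 - 1)) = -41*(4557 + 284) = -41*4841 = -198481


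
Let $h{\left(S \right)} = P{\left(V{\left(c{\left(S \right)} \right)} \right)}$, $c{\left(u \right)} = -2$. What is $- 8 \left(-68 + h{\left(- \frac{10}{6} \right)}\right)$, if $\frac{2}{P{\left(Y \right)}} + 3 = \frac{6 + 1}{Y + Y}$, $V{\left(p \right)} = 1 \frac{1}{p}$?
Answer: $\frac{2728}{5} \approx 545.6$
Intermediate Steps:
$V{\left(p \right)} = \frac{1}{p}$
$P{\left(Y \right)} = \frac{2}{-3 + \frac{7}{2 Y}}$ ($P{\left(Y \right)} = \frac{2}{-3 + \frac{6 + 1}{Y + Y}} = \frac{2}{-3 + \frac{7}{2 Y}}$)
$h{\left(S \right)} = - \frac{1}{5}$ ($h{\left(S \right)} = - \frac{4}{\left(-2\right) \left(-7 + \frac{6}{-2}\right)} = \left(-4\right) \left(- \frac{1}{2}\right) \frac{1}{-7 + 6 \left(- \frac{1}{2}\right)} = \left(-4\right) \left(- \frac{1}{2}\right) \frac{1}{-7 - 3} = \left(-4\right) \left(- \frac{1}{2}\right) \frac{1}{-10} = \left(-4\right) \left(- \frac{1}{2}\right) \left(- \frac{1}{10}\right) = - \frac{1}{5}$)
$- 8 \left(-68 + h{\left(- \frac{10}{6} \right)}\right) = - 8 \left(-68 - \frac{1}{5}\right) = \left(-8\right) \left(- \frac{341}{5}\right) = \frac{2728}{5}$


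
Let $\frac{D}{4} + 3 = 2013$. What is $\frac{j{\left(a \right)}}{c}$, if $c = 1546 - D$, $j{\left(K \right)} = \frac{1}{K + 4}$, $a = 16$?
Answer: $- \frac{1}{129880} \approx -7.6994 \cdot 10^{-6}$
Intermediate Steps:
$D = 8040$ ($D = -12 + 4 \cdot 2013 = -12 + 8052 = 8040$)
$j{\left(K \right)} = \frac{1}{4 + K}$
$c = -6494$ ($c = 1546 - 8040 = -6494$)
$\frac{j{\left(a \right)}}{c} = \frac{1}{\left(4 + 16\right) \left(-6494\right)} = \frac{1}{20} \left(- \frac{1}{6494}\right) = - \frac{1}{129880}$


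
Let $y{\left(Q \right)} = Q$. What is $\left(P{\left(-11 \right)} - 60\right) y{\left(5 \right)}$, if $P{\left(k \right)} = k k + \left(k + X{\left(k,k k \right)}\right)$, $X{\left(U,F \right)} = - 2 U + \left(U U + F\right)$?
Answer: $1570$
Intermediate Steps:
$X{\left(U,F \right)} = F + U^{2} - 2 U$ ($X{\left(U,F \right)} = - 2 U + \left(U^{2} + F\right) = - 2 U + \left(F + U^{2}\right) = F + U^{2} - 2 U$)
$P{\left(k \right)} = - k + 3 k^{2}$ ($P{\left(k \right)} = k k + \left(k + \left(k k + k^{2} - 2 k\right)\right) = k^{2} + \left(k + \left(k^{2} + k^{2} - 2 k\right)\right) = k^{2} + \left(k + \left(- 2 k + 2 k^{2}\right)\right) = k^{2} + \left(- k + 2 k^{2}\right) = - k + 3 k^{2}$)
$\left(P{\left(-11 \right)} - 60\right) y{\left(5 \right)} = \left(- 11 \left(-1 + 3 \left(-11\right)\right) - 60\right) 5 = \left(- 11 \left(-1 - 33\right) - 60\right) 5 = \left(\left(-11\right) \left(-34\right) - 60\right) 5 = \left(374 - 60\right) 5 = 314 \cdot 5 = 1570$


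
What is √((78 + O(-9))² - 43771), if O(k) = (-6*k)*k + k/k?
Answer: 3*√13542 ≈ 349.11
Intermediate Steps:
O(k) = 1 - 6*k² (O(k) = -6*k² + 1 = 1 - 6*k²)
√((78 + O(-9))² - 43771) = √((78 + (1 - 6*(-9)²))² - 43771) = √((78 + (1 - 6*81))² - 43771) = √((78 + (1 - 486))² - 43771) = √((78 - 485)² - 43771) = √((-407)² - 43771) = √(165649 - 43771) = √121878 = 3*√13542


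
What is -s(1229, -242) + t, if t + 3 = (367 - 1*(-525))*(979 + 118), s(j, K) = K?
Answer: 978763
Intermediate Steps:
t = 978521 (t = -3 + (367 - 1*(-525))*(979 + 118) = -3 + (367 + 525)*1097 = -3 + 892*1097 = -3 + 978524 = 978521)
-s(1229, -242) + t = -1*(-242) + 978521 = 242 + 978521 = 978763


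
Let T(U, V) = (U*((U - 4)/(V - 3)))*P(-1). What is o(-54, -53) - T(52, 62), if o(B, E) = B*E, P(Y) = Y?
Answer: 171354/59 ≈ 2904.3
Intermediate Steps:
T(U, V) = -U*(-4 + U)/(-3 + V) (T(U, V) = (U*((U - 4)/(V - 3)))*(-1) = (U*((-4 + U)/(-3 + V)))*(-1) = (U*(-4 + U)/(-3 + V))*(-1) = -U*(-4 + U)/(-3 + V))
o(-54, -53) - T(52, 62) = -54*(-53) - 52*(4 - 1*52)/(-3 + 62) = 2862 - 52*(4 - 52)/59 = 2862 - 52*(-48)/59 = 2862 - 1*(-2496/59) = 2862 + 2496/59 = 171354/59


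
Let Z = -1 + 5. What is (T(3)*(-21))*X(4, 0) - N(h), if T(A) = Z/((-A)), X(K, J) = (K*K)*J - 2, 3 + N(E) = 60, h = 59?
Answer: -113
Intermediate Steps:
N(E) = 57 (N(E) = -3 + 60 = 57)
Z = 4
X(K, J) = -2 + J*K² (X(K, J) = K²*J - 2 = J*K² - 2 = -2 + J*K²)
T(A) = -4/A (T(A) = 4/((-A)) = 4*(-1/A) = -4/A)
(T(3)*(-21))*X(4, 0) - N(h) = (-4/3*(-21))*(-2 + 0*4²) - 1*57 = (-4*⅓*(-21))*(-2 + 0*16) - 57 = (-4/3*(-21))*(-2 + 0) - 57 = 28*(-2) - 57 = -56 - 57 = -113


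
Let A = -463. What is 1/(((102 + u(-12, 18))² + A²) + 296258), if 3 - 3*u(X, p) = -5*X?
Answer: 1/517516 ≈ 1.9323e-6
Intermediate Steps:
u(X, p) = 1 + 5*X/3 (u(X, p) = 1 - (-5)*X/3 = 1 + 5*X/3)
1/(((102 + u(-12, 18))² + A²) + 296258) = 1/(((102 + (1 + (5/3)*(-12)))² + (-463)²) + 296258) = 1/(((102 + (1 - 20))² + 214369) + 296258) = 1/(((102 - 19)² + 214369) + 296258) = 1/((83² + 214369) + 296258) = 1/((6889 + 214369) + 296258) = 1/(221258 + 296258) = 1/517516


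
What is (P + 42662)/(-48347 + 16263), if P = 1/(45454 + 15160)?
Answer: -2585914469/1944739576 ≈ -1.3297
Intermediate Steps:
P = 1/60614 ≈ 1.6498e-5
(P + 42662)/(-48347 + 16263) = (1/60614 + 42662)/(-48347 + 16263) = (2585914469/60614)/(-32084) = (2585914469/60614)*(-1/32084) = -2585914469/1944739576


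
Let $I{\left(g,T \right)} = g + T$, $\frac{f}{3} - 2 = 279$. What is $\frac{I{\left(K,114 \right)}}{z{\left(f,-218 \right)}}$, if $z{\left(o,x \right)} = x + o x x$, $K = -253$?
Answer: $- \frac{139}{40062514} \approx -3.4696 \cdot 10^{-6}$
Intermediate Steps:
$f = 843$ ($f = 6 + 3 \cdot 279 = 6 + 837 = 843$)
$I{\left(g,T \right)} = T + g$
$z{\left(o,x \right)} = x + o x^{2}$
$\frac{I{\left(K,114 \right)}}{z{\left(f,-218 \right)}} = \frac{114 - 253}{\left(-218\right) \left(1 + 843 \left(-218\right)\right)} = - \frac{139}{\left(-218\right) \left(1 - 183774\right)} = - \frac{139}{\left(-218\right) \left(-183773\right)} = - \frac{139}{40062514}$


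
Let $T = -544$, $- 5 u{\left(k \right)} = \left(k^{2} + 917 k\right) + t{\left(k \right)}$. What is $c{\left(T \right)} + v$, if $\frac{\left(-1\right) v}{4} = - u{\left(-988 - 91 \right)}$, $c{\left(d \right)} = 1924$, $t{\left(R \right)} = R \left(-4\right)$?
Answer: $- \frac{706836}{5} \approx -1.4137 \cdot 10^{5}$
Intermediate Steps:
$t{\left(R \right)} = - 4 R$
$u{\left(k \right)} = - \frac{913 k}{5} - \frac{k^{2}}{5}$ ($u{\left(k \right)} = - \frac{\left(k^{2} + 917 k\right) - 4 k}{5} = - \frac{k^{2} + 913 k}{5} = - \frac{913 k}{5} - \frac{k^{2}}{5}$)
$v = - \frac{716456}{5}$ ($v = - 4 \left(- \frac{\left(-988 - 91\right) \left(-913 - \left(-988 - 91\right)\right)}{5}\right) = - 4 \left(- \frac{\left(-1079\right) \left(-913 - -1079\right)}{5}\right) = - 4 \left(- \frac{\left(-1079\right) \left(-913 + 1079\right)}{5}\right) = - 4 \left(- \frac{\left(-1079\right) 166}{5}\right) = - 4 \left(\left(-1\right) \left(- \frac{179114}{5}\right)\right) = \left(-4\right) \frac{179114}{5} = - \frac{716456}{5} \approx -1.4329 \cdot 10^{5}$)
$c{\left(T \right)} + v = 1924 - \frac{716456}{5} = - \frac{706836}{5}$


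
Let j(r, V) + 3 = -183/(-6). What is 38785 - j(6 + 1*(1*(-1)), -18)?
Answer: 77515/2 ≈ 38758.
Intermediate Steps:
j(r, V) = 55/2 (j(r, V) = -3 - 183/(-6) = -3 - 183*(-⅙) = -3 + 61/2 = 55/2)
38785 - j(6 + 1*(1*(-1)), -18) = 38785 - 1*55/2 = 38785 - 55/2 = 77515/2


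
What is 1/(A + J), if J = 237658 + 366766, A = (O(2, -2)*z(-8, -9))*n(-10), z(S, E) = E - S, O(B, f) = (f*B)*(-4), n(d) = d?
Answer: 1/604584 ≈ 1.6540e-6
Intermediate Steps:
O(B, f) = -4*B*f (O(B, f) = (B*f)*(-4) = -4*B*f)
A = 160 (A = ((-4*2*(-2))*(-9 - 1*(-8)))*(-10) = (16*(-9 + 8))*(-10) = (16*(-1))*(-10) = -16*(-10) = 160)
J = 604424
1/(A + J) = 1/(160 + 604424) = 1/604584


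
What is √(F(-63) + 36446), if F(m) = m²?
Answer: √40415 ≈ 201.03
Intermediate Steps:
√(F(-63) + 36446) = √((-63)² + 36446) = √(3969 + 36446) = √40415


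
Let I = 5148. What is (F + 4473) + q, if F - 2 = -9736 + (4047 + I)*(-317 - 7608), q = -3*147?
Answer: -72876077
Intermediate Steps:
q = -441
F = -72880109 (F = 2 + (-9736 + (4047 + 5148)*(-317 - 7608)) = 2 + (-9736 + 9195*(-7925)) = 2 + (-9736 - 72870375) = 2 - 72880111 = -72880109)
(F + 4473) + q = (-72880109 + 4473) - 441 = -72875636 - 441 = -72876077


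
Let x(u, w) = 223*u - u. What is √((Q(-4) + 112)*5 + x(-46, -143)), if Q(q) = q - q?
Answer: 2*I*√2413 ≈ 98.245*I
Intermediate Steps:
Q(q) = 0
x(u, w) = 222*u
√((Q(-4) + 112)*5 + x(-46, -143)) = √((0 + 112)*5 + 222*(-46)) = √(112*5 - 10212) = √(560 - 10212) = √(-9652) = 2*I*√2413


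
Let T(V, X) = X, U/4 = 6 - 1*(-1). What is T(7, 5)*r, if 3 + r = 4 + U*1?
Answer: 145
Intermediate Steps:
U = 28 (U = 4*(6 - 1*(-1)) = 4*(6 + 1) = 4*7 = 28)
r = 29 (r = -3 + (4 + 28*1) = -3 + (4 + 28) = -3 + 32 = 29)
T(7, 5)*r = 5*29 = 145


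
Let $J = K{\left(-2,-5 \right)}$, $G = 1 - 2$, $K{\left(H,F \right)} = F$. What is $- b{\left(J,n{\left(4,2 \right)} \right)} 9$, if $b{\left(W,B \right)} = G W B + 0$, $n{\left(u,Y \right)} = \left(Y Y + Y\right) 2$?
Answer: $-540$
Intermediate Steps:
$G = -1$ ($G = 1 - 2 = -1$)
$J = -5$
$n{\left(u,Y \right)} = 2 Y + 2 Y^{2}$ ($n{\left(u,Y \right)} = \left(Y^{2} + Y\right) 2 = \left(Y + Y^{2}\right) 2 = 2 Y + 2 Y^{2}$)
$b{\left(W,B \right)} = - B W$ ($b{\left(W,B \right)} = - W B + 0 = - B W + 0 = - B W$)
$- b{\left(J,n{\left(4,2 \right)} \right)} 9 = - \left(-1\right) 2 \cdot 2 \left(1 + 2\right) \left(-5\right) 9 = - \left(-1\right) 2 \cdot 2 \cdot 3 \left(-5\right) 9 = - \left(-1\right) 12 \left(-5\right) 9 = \left(-1\right) 60 \cdot 9 = \left(-60\right) 9 = -540$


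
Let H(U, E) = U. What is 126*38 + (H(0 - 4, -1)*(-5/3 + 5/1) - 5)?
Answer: 14309/3 ≈ 4769.7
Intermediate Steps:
126*38 + (H(0 - 4, -1)*(-5/3 + 5/1) - 5) = 126*38 + ((0 - 4)*(-5/3 + 5/1) - 5) = 4788 + (-4*(-5*1/3 + 5*1) - 5) = 4788 + (-4*(-5/3 + 5) - 5) = 4788 + (-4*10/3 - 5) = 4788 + (-40/3 - 5) = 4788 - 55/3 = 14309/3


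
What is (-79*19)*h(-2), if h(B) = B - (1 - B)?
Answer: 7505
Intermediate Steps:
h(B) = -1 + 2*B (h(B) = B + (-1 + B) = -1 + 2*B)
(-79*19)*h(-2) = (-79*19)*(-1 + 2*(-2)) = -1501*(-1 - 4) = -1501*(-5) = 7505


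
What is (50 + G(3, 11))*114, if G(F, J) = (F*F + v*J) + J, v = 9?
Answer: 19266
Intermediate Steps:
G(F, J) = F² + 10*J (G(F, J) = (F*F + 9*J) + J = (F² + 9*J) + J = F² + 10*J)
(50 + G(3, 11))*114 = (50 + (3² + 10*11))*114 = (50 + (9 + 110))*114 = (50 + 119)*114 = 169*114 = 19266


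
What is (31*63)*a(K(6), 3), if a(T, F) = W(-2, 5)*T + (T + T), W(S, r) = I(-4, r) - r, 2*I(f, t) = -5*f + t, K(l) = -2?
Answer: -37107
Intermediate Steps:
I(f, t) = t/2 - 5*f/2 (I(f, t) = (-5*f + t)/2 = (t - 5*f)/2 = t/2 - 5*f/2)
W(S, r) = 10 - r/2 (W(S, r) = (r/2 - 5/2*(-4)) - r = (r/2 + 10) - r = (10 + r/2) - r = 10 - r/2)
a(T, F) = 19*T/2 (a(T, F) = (10 - ½*5)*T + (T + T) = (10 - 5/2)*T + 2*T = 15*T/2 + 2*T = 19*T/2)
(31*63)*a(K(6), 3) = (31*63)*((19/2)*(-2)) = 1953*(-19) = -37107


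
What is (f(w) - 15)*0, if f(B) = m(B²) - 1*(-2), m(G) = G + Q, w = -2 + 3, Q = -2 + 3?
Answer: 0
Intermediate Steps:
Q = 1
w = 1
m(G) = 1 + G (m(G) = G + 1 = 1 + G)
f(B) = 3 + B² (f(B) = (1 + B²) - 1*(-2) = (1 + B²) + 2 = 3 + B²)
(f(w) - 15)*0 = ((3 + 1²) - 15)*0 = ((3 + 1) - 15)*0 = (4 - 15)*0 = -11*0 = 0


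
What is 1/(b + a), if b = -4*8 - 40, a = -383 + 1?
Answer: -1/454 ≈ -0.0022026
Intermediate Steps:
a = -382
b = -72 (b = -32 - 40 = -72)
1/(b + a) = 1/(-72 - 382) = 1/(-454) = -1/454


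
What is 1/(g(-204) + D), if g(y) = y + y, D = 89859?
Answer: 1/89451 ≈ 1.1179e-5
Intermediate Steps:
g(y) = 2*y
1/(g(-204) + D) = 1/(2*(-204) + 89859) = 1/(-408 + 89859) = 1/89451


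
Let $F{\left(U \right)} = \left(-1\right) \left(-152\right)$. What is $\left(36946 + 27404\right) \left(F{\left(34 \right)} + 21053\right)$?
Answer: $1364541750$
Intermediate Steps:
$F{\left(U \right)} = 152$
$\left(36946 + 27404\right) \left(F{\left(34 \right)} + 21053\right) = \left(36946 + 27404\right) \left(152 + 21053\right) = 64350 \cdot 21205 = 1364541750$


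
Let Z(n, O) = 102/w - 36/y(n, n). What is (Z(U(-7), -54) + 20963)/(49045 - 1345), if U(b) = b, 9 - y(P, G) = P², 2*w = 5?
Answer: 210047/477000 ≈ 0.44035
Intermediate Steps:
w = 5/2 (w = (½)*5 = 5/2 ≈ 2.5000)
y(P, G) = 9 - P²
Z(n, O) = 204/5 - 36/(9 - n²) (Z(n, O) = 102/(5/2) - 36/(9 - n²) = 102*(⅖) - 36/(9 - n²) = 204/5 - 36/(9 - n²))
(Z(U(-7), -54) + 20963)/(49045 - 1345) = (12*(-138 + 17*(-7)²)/(5*(-9 + (-7)²)) + 20963)/(49045 - 1345) = (12*(-138 + 17*49)/(5*(-9 + 49)) + 20963)/47700 = ((12/5)*(-138 + 833)/40 + 20963)*(1/47700) = ((12/5)*(1/40)*695 + 20963)*(1/47700) = (417/10 + 20963)*(1/47700) = (210047/10)*(1/47700) = 210047/477000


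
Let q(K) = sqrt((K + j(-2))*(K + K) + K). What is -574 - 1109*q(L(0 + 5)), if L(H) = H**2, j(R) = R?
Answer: -574 - 5545*sqrt(47) ≈ -38589.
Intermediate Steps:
q(K) = sqrt(K + 2*K*(-2 + K)) (q(K) = sqrt((K - 2)*(K + K) + K) = sqrt((-2 + K)*(2*K) + K) = sqrt(2*K*(-2 + K) + K) = sqrt(K + 2*K*(-2 + K)))
-574 - 1109*q(L(0 + 5)) = -574 - 1109*5*sqrt(-3 + 2*(0 + 5)**2) = -574 - 1109*5*sqrt(-3 + 2*5**2) = -574 - 1109*5*sqrt(-3 + 2*25) = -574 - 1109*5*sqrt(-3 + 50) = -574 - 1109*5*sqrt(47) = -574 - 5545*sqrt(47)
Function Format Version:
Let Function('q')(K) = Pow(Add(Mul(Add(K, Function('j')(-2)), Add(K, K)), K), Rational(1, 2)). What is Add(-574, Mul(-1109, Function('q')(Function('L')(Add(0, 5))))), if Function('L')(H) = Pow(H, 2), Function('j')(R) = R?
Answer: Add(-574, Mul(-5545, Pow(47, Rational(1, 2)))) ≈ -38589.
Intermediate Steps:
Function('q')(K) = Pow(Add(K, Mul(2, K, Add(-2, K))), Rational(1, 2)) (Function('q')(K) = Pow(Add(Mul(Add(K, -2), Add(K, K)), K), Rational(1, 2)) = Pow(Add(Mul(Add(-2, K), Mul(2, K)), K), Rational(1, 2)) = Pow(Add(Mul(2, K, Add(-2, K)), K), Rational(1, 2)) = Pow(Add(K, Mul(2, K, Add(-2, K))), Rational(1, 2)))
Add(-574, Mul(-1109, Function('q')(Function('L')(Add(0, 5))))) = Add(-574, Mul(-1109, Pow(Mul(Pow(Add(0, 5), 2), Add(-3, Mul(2, Pow(Add(0, 5), 2)))), Rational(1, 2)))) = Add(-574, Mul(-1109, Pow(Mul(Pow(5, 2), Add(-3, Mul(2, Pow(5, 2)))), Rational(1, 2)))) = Add(-574, Mul(-1109, Pow(Mul(25, Add(-3, Mul(2, 25))), Rational(1, 2)))) = Add(-574, Mul(-1109, Pow(Mul(25, Add(-3, 50)), Rational(1, 2)))) = Add(-574, Mul(-1109, Pow(Mul(25, 47), Rational(1, 2)))) = Add(-574, Mul(-1109, Pow(1175, Rational(1, 2)))) = Add(-574, Mul(-1109, Mul(5, Pow(47, Rational(1, 2))))) = Add(-574, Mul(-5545, Pow(47, Rational(1, 2))))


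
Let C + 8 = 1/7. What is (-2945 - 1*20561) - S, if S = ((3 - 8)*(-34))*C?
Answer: -155192/7 ≈ -22170.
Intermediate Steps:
C = -55/7 (C = -8 + 1/7 = -8 + ⅐ = -55/7 ≈ -7.8571)
S = -9350/7 (S = ((3 - 8)*(-34))*(-55/7) = -5*(-34)*(-55/7) = 170*(-55/7) = -9350/7 ≈ -1335.7)
(-2945 - 1*20561) - S = (-2945 - 1*20561) - 1*(-9350/7) = (-2945 - 20561) + 9350/7 = -23506 + 9350/7 = -155192/7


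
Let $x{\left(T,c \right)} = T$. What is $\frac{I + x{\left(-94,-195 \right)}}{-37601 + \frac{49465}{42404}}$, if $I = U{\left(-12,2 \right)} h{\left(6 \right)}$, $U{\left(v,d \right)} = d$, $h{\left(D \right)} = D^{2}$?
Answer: $\frac{932888}{1594383339} \approx 0.00058511$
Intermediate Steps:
$I = 72$ ($I = 2 \cdot 6^{2} = 2 \cdot 36 = 72$)
$\frac{I + x{\left(-94,-195 \right)}}{-37601 + \frac{49465}{42404}} = \frac{72 - 94}{-37601 + \frac{49465}{42404}} = - \frac{22}{-37601 + 49465 \cdot \frac{1}{42404}} = - \frac{22}{-37601 + \frac{49465}{42404}} = - \frac{22}{- \frac{1594383339}{42404}} = \left(-22\right) \left(- \frac{42404}{1594383339}\right) = \frac{932888}{1594383339}$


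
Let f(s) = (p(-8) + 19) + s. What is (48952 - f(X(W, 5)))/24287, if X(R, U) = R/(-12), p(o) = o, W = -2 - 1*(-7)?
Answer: 587297/291444 ≈ 2.0151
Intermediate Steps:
W = 5 (W = -2 + 7 = 5)
X(R, U) = -R/12 (X(R, U) = R*(-1/12) = -R/12)
f(s) = 11 + s (f(s) = (-8 + 19) + s = 11 + s)
(48952 - f(X(W, 5)))/24287 = (48952 - (11 - 1/12*5))/24287 = (48952 - (11 - 5/12))*(1/24287) = (48952 - 1*127/12)*(1/24287) = (48952 - 127/12)*(1/24287) = (587297/12)*(1/24287) = 587297/291444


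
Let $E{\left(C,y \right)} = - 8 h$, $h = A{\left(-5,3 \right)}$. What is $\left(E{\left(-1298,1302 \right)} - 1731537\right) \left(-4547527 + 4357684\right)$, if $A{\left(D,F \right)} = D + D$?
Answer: $328704991251$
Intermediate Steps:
$A{\left(D,F \right)} = 2 D$
$h = -10$ ($h = 2 \left(-5\right) = -10$)
$E{\left(C,y \right)} = 80$ ($E{\left(C,y \right)} = \left(-8\right) \left(-10\right) = 80$)
$\left(E{\left(-1298,1302 \right)} - 1731537\right) \left(-4547527 + 4357684\right) = \left(80 - 1731537\right) \left(-4547527 + 4357684\right) = \left(-1731457\right) \left(-189843\right) = 328704991251$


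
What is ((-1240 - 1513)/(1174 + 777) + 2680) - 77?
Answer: 5075700/1951 ≈ 2601.6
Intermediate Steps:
((-1240 - 1513)/(1174 + 777) + 2680) - 77 = (-2753/1951 + 2680) - 77 = 5225927/1951 - 77 = 5075700/1951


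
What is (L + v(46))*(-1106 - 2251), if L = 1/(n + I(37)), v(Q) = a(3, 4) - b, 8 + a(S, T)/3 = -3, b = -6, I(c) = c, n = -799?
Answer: 23023425/254 ≈ 90643.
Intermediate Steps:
a(S, T) = -33 (a(S, T) = -24 + 3*(-3) = -24 - 9 = -33)
v(Q) = -27 (v(Q) = -33 - 1*(-6) = -33 + 6 = -27)
L = -1/762 (L = 1/(-799 + 37) = 1/(-762) = -1/762 ≈ -0.0013123)
(L + v(46))*(-1106 - 2251) = (-1/762 - 27)*(-1106 - 2251) = -20575/762*(-3357) = 23023425/254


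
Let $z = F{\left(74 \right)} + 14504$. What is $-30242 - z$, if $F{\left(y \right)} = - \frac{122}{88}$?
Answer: $- \frac{1968763}{44} \approx -44745.0$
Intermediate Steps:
$F{\left(y \right)} = - \frac{61}{44}$ ($F{\left(y \right)} = \left(-122\right) \frac{1}{88} = - \frac{61}{44}$)
$z = \frac{638115}{44}$ ($z = - \frac{61}{44} + 14504 = \frac{638115}{44} \approx 14503.0$)
$-30242 - z = -30242 - \frac{638115}{44} = - \frac{1968763}{44}$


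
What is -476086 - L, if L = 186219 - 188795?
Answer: -473510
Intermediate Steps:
L = -2576
-476086 - L = -476086 - 1*(-2576) = -476086 + 2576 = -473510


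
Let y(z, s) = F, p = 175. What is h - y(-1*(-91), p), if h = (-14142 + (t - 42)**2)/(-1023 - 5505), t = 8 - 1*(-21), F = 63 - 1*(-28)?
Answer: -580075/6528 ≈ -88.859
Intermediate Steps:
F = 91 (F = 63 + 28 = 91)
t = 29 (t = 8 + 21 = 29)
y(z, s) = 91
h = 13973/6528 (h = (-14142 + (29 - 42)**2)/(-1023 - 5505) = (-14142 + (-13)**2)/(-6528) = (-14142 + 169)*(-1/6528) = -13973*(-1/6528) = 13973/6528 ≈ 2.1405)
h - y(-1*(-91), p) = 13973/6528 - 1*91 = 13973/6528 - 91 = -580075/6528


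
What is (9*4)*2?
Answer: 72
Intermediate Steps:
(9*4)*2 = 36*2 = 72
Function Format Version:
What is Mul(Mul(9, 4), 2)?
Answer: 72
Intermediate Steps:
Mul(Mul(9, 4), 2) = Mul(36, 2) = 72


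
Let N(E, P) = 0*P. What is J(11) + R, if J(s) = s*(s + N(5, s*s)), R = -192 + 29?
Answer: -42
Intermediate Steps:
R = -163
N(E, P) = 0
J(s) = s**2 (J(s) = s*(s + 0) = s*s = s**2)
J(11) + R = 11**2 - 163 = 121 - 163 = -42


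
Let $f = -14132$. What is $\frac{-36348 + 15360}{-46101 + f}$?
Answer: $\frac{20988}{60233} \approx 0.34845$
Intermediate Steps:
$\frac{-36348 + 15360}{-46101 + f} = \frac{-36348 + 15360}{-46101 - 14132} = - \frac{20988}{-60233} = \left(-20988\right) \left(- \frac{1}{60233}\right) = \frac{20988}{60233}$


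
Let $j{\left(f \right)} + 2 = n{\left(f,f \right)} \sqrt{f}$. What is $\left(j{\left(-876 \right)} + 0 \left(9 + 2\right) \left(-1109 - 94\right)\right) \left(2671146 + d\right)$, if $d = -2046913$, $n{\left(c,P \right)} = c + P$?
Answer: $-1248466 - 2187312432 i \sqrt{219} \approx -1.2485 \cdot 10^{6} - 3.2369 \cdot 10^{10} i$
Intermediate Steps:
$n{\left(c,P \right)} = P + c$
$j{\left(f \right)} = -2 + 2 f^{\frac{3}{2}}$ ($j{\left(f \right)} = -2 + \left(f + f\right) \sqrt{f} = -2 + 2 f \sqrt{f} = -2 + 2 f^{\frac{3}{2}}$)
$\left(j{\left(-876 \right)} + 0 \left(9 + 2\right) \left(-1109 - 94\right)\right) \left(2671146 + d\right) = \left(\left(-2 + 2 \left(-876\right)^{\frac{3}{2}}\right) + 0 \left(9 + 2\right) \left(-1109 - 94\right)\right) \left(2671146 - 2046913\right) = \left(\left(-2 + 2 \left(- 1752 i \sqrt{219}\right)\right) + 0 \cdot 11 \left(-1203\right)\right) 624233 = \left(\left(-2 - 3504 i \sqrt{219}\right) + 0 \left(-1203\right)\right) 624233 = \left(\left(-2 - 3504 i \sqrt{219}\right) + 0\right) 624233 = \left(-2 - 3504 i \sqrt{219}\right) 624233 = -1248466 - 2187312432 i \sqrt{219}$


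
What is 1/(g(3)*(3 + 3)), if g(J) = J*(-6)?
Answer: -1/108 ≈ -0.0092593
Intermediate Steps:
g(J) = -6*J
1/(g(3)*(3 + 3)) = 1/((-6*3)*(3 + 3)) = 1/(-18*6) = 1/(-108) = -1/108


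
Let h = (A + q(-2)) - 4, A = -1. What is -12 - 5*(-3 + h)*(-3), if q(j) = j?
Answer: -162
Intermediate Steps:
h = -7 (h = (-1 - 2) - 4 = -3 - 4 = -7)
-12 - 5*(-3 + h)*(-3) = -12 - 5*(-3 - 7)*(-3) = -12 - (-50)*(-3) = -12 - 5*30 = -12 - 150 = -162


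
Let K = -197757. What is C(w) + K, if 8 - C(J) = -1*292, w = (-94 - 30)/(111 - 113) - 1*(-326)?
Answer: -197457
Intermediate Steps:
w = 388 (w = -124/(-2) + 326 = -124*(-1/2) + 326 = 62 + 326 = 388)
C(J) = 300 (C(J) = 8 - (-1)*292 = 8 - 1*(-292) = 8 + 292 = 300)
C(w) + K = 300 - 197757 = -197457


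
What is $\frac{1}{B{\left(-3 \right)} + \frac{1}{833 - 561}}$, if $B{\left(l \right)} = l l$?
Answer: $\frac{272}{2449} \approx 0.11107$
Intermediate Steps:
$B{\left(l \right)} = l^{2}$
$\frac{1}{B{\left(-3 \right)} + \frac{1}{833 - 561}} = \frac{1}{\left(-3\right)^{2} + \frac{1}{833 - 561}} = \frac{1}{9 + \frac{1}{272}} = \frac{1}{\frac{2449}{272}} = \frac{272}{2449}$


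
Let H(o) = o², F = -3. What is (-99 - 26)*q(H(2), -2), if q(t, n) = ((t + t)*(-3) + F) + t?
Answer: 2875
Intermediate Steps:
q(t, n) = -3 - 5*t (q(t, n) = ((t + t)*(-3) - 3) + t = ((2*t)*(-3) - 3) + t = (-6*t - 3) + t = (-3 - 6*t) + t = -3 - 5*t)
(-99 - 26)*q(H(2), -2) = (-99 - 26)*(-3 - 5*2²) = -125*(-3 - 5*4) = -125*(-3 - 20) = -125*(-23) = 2875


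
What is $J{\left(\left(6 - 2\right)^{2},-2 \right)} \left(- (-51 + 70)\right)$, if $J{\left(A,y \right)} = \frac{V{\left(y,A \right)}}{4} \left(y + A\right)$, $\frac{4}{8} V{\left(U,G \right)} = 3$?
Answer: $-399$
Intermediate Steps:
$V{\left(U,G \right)} = 6$ ($V{\left(U,G \right)} = 2 \cdot 3 = 6$)
$J{\left(A,y \right)} = \frac{3 A}{2} + \frac{3 y}{2}$ ($J{\left(A,y \right)} = \frac{6}{4} \left(y + A\right) = 6 \cdot \frac{1}{4} \left(A + y\right) = \frac{3 \left(A + y\right)}{2} = \frac{3 A}{2} + \frac{3 y}{2}$)
$J{\left(\left(6 - 2\right)^{2},-2 \right)} \left(- (-51 + 70)\right) = \left(\frac{3 \left(6 - 2\right)^{2}}{2} + \frac{3}{2} \left(-2\right)\right) \left(- (-51 + 70)\right) = \left(\frac{3 \cdot 4^{2}}{2} - 3\right) \left(\left(-1\right) 19\right) = \left(\frac{3}{2} \cdot 16 - 3\right) \left(-19\right) = \left(24 - 3\right) \left(-19\right) = 21 \left(-19\right) = -399$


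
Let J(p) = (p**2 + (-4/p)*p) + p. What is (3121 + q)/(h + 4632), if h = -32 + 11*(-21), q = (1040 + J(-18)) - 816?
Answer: 3647/4369 ≈ 0.83474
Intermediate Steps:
J(p) = -4 + p + p**2 (J(p) = (p**2 - 4) + p = (-4 + p**2) + p = -4 + p + p**2)
q = 526 (q = (1040 + (-4 - 18 + (-18)**2)) - 816 = (1040 + (-4 - 18 + 324)) - 816 = (1040 + 302) - 816 = 1342 - 816 = 526)
h = -263 (h = -32 - 231 = -263)
(3121 + q)/(h + 4632) = (3121 + 526)/(-263 + 4632) = 3647/4369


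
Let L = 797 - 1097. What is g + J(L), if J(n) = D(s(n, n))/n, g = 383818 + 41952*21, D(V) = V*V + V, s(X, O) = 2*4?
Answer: 31620244/25 ≈ 1.2648e+6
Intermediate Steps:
s(X, O) = 8
D(V) = V + V² (D(V) = V² + V = V + V²)
L = -300
g = 1264810 (g = 383818 + 880992 = 1264810)
J(n) = 72/n (J(n) = (8*(1 + 8))/n = (8*9)/n = 72/n)
g + J(L) = 1264810 + 72/(-300) = 1264810 + 72*(-1/300) = 1264810 - 6/25 = 31620244/25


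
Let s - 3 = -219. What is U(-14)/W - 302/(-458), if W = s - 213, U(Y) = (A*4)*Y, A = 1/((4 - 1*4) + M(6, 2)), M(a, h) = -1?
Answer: 51955/98241 ≈ 0.52885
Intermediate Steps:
s = -216 (s = 3 - 219 = -216)
A = -1 (A = 1/((4 - 1*4) - 1) = 1/((4 - 4) - 1) = 1/(0 - 1) = 1/(-1) = -1)
U(Y) = -4*Y (U(Y) = (-1*4)*Y = -4*Y)
W = -429 (W = -216 - 213 = -429)
U(-14)/W - 302/(-458) = -4*(-14)/(-429) - 302/(-458) = 56*(-1/429) - 302*(-1/458) = -56/429 + 151/229 = 51955/98241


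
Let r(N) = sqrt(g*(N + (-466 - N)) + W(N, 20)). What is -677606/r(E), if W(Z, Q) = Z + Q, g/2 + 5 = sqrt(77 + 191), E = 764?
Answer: -338803/sqrt(1361 - 466*sqrt(67)) ≈ 6840.1*I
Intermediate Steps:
g = -10 + 4*sqrt(67) (g = -10 + 2*sqrt(77 + 191) = -10 + 2*sqrt(268) = -10 + 2*(2*sqrt(67)) = -10 + 4*sqrt(67) ≈ 22.741)
W(Z, Q) = Q + Z
r(N) = sqrt(4680 + N - 1864*sqrt(67)) (r(N) = sqrt((-10 + 4*sqrt(67))*(N + (-466 - N)) + (20 + N)) = sqrt((-10 + 4*sqrt(67))*(-466) + (20 + N)) = sqrt((4660 - 1864*sqrt(67)) + (20 + N)) = sqrt(4680 + N - 1864*sqrt(67)))
-677606/r(E) = -677606/sqrt(4680 + 764 - 1864*sqrt(67)) = -677606/sqrt(5444 - 1864*sqrt(67))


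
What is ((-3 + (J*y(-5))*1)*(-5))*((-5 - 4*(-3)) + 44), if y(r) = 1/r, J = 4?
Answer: 969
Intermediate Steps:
((-3 + (J*y(-5))*1)*(-5))*((-5 - 4*(-3)) + 44) = ((-3 + (4/(-5))*1)*(-5))*((-5 - 4*(-3)) + 44) = ((-3 + (4*(-⅕))*1)*(-5))*((-5 + 12) + 44) = ((-3 - ⅘*1)*(-5))*(7 + 44) = ((-3 - ⅘)*(-5))*51 = -19/5*(-5)*51 = 19*51 = 969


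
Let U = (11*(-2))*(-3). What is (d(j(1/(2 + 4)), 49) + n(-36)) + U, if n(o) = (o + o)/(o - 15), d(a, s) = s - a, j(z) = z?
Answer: 11857/102 ≈ 116.25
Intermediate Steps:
U = 66 (U = -22*(-3) = 66)
n(o) = 2*o/(-15 + o) (n(o) = (2*o)/(-15 + o) = 2*o/(-15 + o))
(d(j(1/(2 + 4)), 49) + n(-36)) + U = ((49 - 1/(2 + 4)) + 2*(-36)/(-15 - 36)) + 66 = ((49 - 1/6) + 2*(-36)/(-51)) + 66 = ((49 - 1/6) + 2*(-36)*(-1/51)) + 66 = ((49 - 1*⅙) + 24/17) + 66 = ((49 - ⅙) + 24/17) + 66 = (293/6 + 24/17) + 66 = 5125/102 + 66 = 11857/102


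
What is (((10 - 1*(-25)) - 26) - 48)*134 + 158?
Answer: -5068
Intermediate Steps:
(((10 - 1*(-25)) - 26) - 48)*134 + 158 = (((10 + 25) - 26) - 48)*134 + 158 = ((35 - 26) - 48)*134 + 158 = (9 - 48)*134 + 158 = -39*134 + 158 = -5226 + 158 = -5068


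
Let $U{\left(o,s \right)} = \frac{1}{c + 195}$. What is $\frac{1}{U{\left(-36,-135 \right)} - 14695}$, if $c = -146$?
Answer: $- \frac{49}{720054} \approx -6.805 \cdot 10^{-5}$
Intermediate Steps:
$U{\left(o,s \right)} = \frac{1}{49}$ ($U{\left(o,s \right)} = \frac{1}{-146 + 195} = \frac{1}{49}$)
$\frac{1}{U{\left(-36,-135 \right)} - 14695} = \frac{1}{\frac{1}{49} - 14695} = \frac{1}{- \frac{720054}{49}} = - \frac{49}{720054}$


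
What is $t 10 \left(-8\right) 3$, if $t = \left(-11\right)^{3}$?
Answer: $319440$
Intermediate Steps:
$t = -1331$
$t 10 \left(-8\right) 3 = - 1331 \cdot 10 \left(-8\right) 3 = - 1331 \left(\left(-80\right) 3\right) = \left(-1331\right) \left(-240\right) = 319440$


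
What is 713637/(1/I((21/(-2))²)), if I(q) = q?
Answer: 314713917/4 ≈ 7.8679e+7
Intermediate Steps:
713637/(1/I((21/(-2))²)) = 713637/(1/((21/(-2))²)) = 713637/(1/((21*(-½))²)) = 713637/(1/((-21/2)²)) = 713637/(1/(441/4)) = 713637/(4/441) = 713637*(441/4) = 314713917/4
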